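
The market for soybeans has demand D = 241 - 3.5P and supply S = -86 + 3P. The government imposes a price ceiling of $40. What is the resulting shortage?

Equilibrium price would be P* = 654/13, so the ceiling at 40 binds.
At P = 40: D = 241 − 3.5(40) = 101, S = -86 + 3(40) = 34.
Shortage = 101 − 34 = 67.

Shortage = 67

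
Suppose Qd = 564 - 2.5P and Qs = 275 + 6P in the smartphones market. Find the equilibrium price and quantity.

P* = 34, Q* = 479

Set Qd = Qs: 564 - 2.5P = 275 + 6P.
289 = 8.5P, so P* = 34.
Q* = 564 − 2.5(34) = 479.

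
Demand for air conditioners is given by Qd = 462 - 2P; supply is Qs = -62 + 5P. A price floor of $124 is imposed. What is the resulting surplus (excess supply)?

Surplus = 344

Equilibrium price would be P* = 524/7, so the floor at 124 binds.
At P = 124: Qd = 214, Qs = 558.
Surplus = 558 − 214 = 344.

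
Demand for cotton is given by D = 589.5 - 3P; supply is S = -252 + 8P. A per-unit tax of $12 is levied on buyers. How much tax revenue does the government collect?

Pre-tax equilibrium: P* = 76.5, Q* = 360.
Tax on buyers shifts demand to D = 589.5 − 3(P + 12) = 553.5 - 3P.
553.5 - 3P = -252 + 8P gives seller price Ps = 1611/22; buyers pay Pb = 1611/22 + 12 = 1875/22.
New quantity: Q = 589.5 − 3(1875/22) = 3672/11.
Revenue = 12 × 3672/11 = 44064/11.

Tax revenue = 44064/11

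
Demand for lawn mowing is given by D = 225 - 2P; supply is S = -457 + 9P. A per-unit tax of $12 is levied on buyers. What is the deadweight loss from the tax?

Pre-tax equilibrium: P* = 62, Q* = 101.
Tax on buyers shifts demand to D = 225 − 2(P + 12) = 201 - 2P.
201 - 2P = -457 + 9P gives seller price Ps = 658/11; buyers pay Pb = 658/11 + 12 = 790/11.
New quantity: Q = 225 − 2(790/11) = 895/11.
DWL = ½ × 12 × (101 − 895/11) = 1296/11.

Deadweight loss = 1296/11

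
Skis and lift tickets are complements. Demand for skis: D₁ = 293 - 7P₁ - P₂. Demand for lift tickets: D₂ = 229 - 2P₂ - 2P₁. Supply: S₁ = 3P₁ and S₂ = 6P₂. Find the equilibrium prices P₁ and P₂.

Market 1: 293 - 7P₁ - P₂ = 3P₁ → 10P₁ + P₂ = 293.
Market 2: 8P₂ + 2P₁ = 229.
Eliminating P₂: 8×(1) − 1×(2) gives 78P₁ = 2115, so P₁ = 705/26.
Back-substitute into (2): P₂ = (229 − 2×705/26) / 8 = 284/13.

P₁ = 705/26, P₂ = 284/13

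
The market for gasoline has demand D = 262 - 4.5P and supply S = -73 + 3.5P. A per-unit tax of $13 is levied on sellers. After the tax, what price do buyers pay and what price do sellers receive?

Pre-tax equilibrium: P* = 41.875, Q* = 73.5625.
Tax on sellers shifts supply to S = -73 + 3.5(P − 13) = -118.5 + 3.5P.
262 - 4.5P = -118.5 + 3.5P gives buyer price Pb = 47.5625; sellers receive Ps = 47.5625 − 13 = 34.5625.
New quantity: Q = 262 − 4.5(47.5625) = 47.96875.

Buyers pay $47.5625, sellers receive $34.5625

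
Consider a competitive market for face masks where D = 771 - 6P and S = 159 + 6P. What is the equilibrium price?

P* = 51

Set D = S: 771 - 6P = 159 + 6P.
612 = 12P, so P* = 51.
Q* = 771 − 6(51) = 465.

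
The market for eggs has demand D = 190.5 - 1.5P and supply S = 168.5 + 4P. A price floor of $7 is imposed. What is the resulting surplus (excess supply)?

Equilibrium price would be P* = 4, so the floor at 7 binds.
At P = 7: D = 180, S = 196.5.
Surplus = 196.5 − 180 = 16.5.

Surplus = 16.5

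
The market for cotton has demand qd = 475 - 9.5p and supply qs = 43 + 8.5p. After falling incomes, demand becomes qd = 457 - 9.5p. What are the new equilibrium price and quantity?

p' = 23, q' = 238.5

Original equilibrium: p* = 24, q* = 247.
New equilibrium: 457 - 9.5p = 43 + 8.5p, so 414 = 18p and p' = 23; q' = 457 − 9.5(23) = 238.5.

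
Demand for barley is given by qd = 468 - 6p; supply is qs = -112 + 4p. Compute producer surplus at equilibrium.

Equilibrium: 468 - 6p = -112 + 4p gives p* = 58, q* = 120.
Supply starts at p = 28 (where qs = 0).
PS = ½(58 − 28)(120) = 1800.

Producer surplus = 1800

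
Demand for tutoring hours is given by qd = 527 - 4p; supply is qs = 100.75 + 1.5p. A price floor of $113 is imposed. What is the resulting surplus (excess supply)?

Equilibrium price would be p* = 77.5, so the floor at 113 binds.
At p = 113: qd = 75, qs = 270.25.
Surplus = 270.25 − 75 = 195.25.

Surplus = 195.25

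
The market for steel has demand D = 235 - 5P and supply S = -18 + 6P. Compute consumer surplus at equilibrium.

Consumer surplus = 1440

Equilibrium: 235 - 5P = -18 + 6P gives P* = 23, Q* = 120.
Demand choke price (D = 0): P = 47.
CS = ½(47 − 23)(120) = 1440.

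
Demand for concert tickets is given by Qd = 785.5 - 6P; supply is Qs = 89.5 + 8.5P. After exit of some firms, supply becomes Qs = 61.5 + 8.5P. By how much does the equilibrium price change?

ΔP = 56/29

Original equilibrium: P* = 48, Q* = 497.5.
New equilibrium: 785.5 - 6P = 61.5 + 8.5P, so 724 = 14.5P and P' = 1448/29; Q' = 785.5 − 6(1448/29) = 28183/58.
Change in price: 1448/29 − 48 = 56/29.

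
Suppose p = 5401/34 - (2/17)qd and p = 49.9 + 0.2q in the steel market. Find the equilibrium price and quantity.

p* = 118.5, q* = 343

Set the two price expressions equal: 5401/34 - (2/17)q = 49.9 + 0.2q.
9261/85 = (27/85)q, so q* = 343.
p* = 5401/34 − (2/17)(343) = 118.5.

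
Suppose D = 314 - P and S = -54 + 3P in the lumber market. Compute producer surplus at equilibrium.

Producer surplus = 8214

Equilibrium: 314 - P = -54 + 3P gives P* = 92, Q* = 222.
Supply starts at P = 18 (where S = 0).
PS = ½(92 − 18)(222) = 8214.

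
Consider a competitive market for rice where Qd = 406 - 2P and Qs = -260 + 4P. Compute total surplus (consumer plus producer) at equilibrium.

Total surplus = 12696

Equilibrium: 406 - 2P = -260 + 4P gives P* = 111, Q* = 184.
Demand choke price: P = 203; supply starts at P = 65.
CS = ½(203 − 111)(184) = 8464; PS = ½(111 − 65)(184) = 4232.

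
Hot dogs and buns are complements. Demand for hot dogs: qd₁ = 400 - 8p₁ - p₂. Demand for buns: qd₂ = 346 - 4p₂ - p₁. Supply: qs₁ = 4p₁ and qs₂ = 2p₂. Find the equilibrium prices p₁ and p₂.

Market 1: 400 - 8p₁ - p₂ = 4p₁ → 12p₁ + p₂ = 400.
Market 2: 6p₂ + p₁ = 346.
Eliminating p₂: 6×(1) − 1×(2) gives 71p₁ = 2054, so p₁ = 2054/71.
Back-substitute into (2): p₂ = (346 − 1×2054/71) / 6 = 3752/71.

p₁ = 2054/71, p₂ = 3752/71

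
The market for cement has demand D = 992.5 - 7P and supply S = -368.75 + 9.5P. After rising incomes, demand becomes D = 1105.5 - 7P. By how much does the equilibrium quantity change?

ΔQ = 2147/33

Original equilibrium: P* = 82.5, Q* = 415.
New equilibrium: 1105.5 - 7P = -368.75 + 9.5P, so 1474.25 = 16.5P and P' = 5897/66; Q' = 1105.5 − 7(5897/66) = 15842/33.
Change in quantity: 15842/33 − 415 = 2147/33.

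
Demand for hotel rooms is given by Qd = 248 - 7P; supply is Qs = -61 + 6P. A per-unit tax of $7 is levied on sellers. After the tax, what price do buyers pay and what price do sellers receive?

Buyers pay $27, sellers receive $20

Pre-tax equilibrium: P* = 309/13, Q* = 1061/13.
Tax on sellers shifts supply to Qs = -61 + 6(P − 7) = -103 + 6P.
248 - 7P = -103 + 6P gives buyer price Pb = 27; sellers receive Ps = 27 − 7 = 20.
New quantity: Q = 248 − 7(27) = 59.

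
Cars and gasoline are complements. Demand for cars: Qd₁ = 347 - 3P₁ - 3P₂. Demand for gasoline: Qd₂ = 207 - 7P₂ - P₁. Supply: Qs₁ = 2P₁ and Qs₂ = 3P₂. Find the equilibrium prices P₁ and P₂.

Market 1: 347 - 3P₁ - 3P₂ = 2P₁ → 5P₁ + 3P₂ = 347.
Market 2: 10P₂ + P₁ = 207.
Eliminating P₂: 10×(1) − 3×(2) gives 47P₁ = 2849, so P₁ = 2849/47.
Back-substitute into (2): P₂ = (207 − 1×2849/47) / 10 = 688/47.

P₁ = 2849/47, P₂ = 688/47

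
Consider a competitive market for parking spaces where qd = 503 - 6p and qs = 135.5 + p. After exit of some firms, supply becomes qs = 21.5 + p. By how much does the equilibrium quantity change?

Δq = -684/7

Original equilibrium: p* = 52.5, q* = 188.
New equilibrium: 503 - 6p = 21.5 + p, so 481.5 = 7p and p' = 963/14; q' = 503 − 6(963/14) = 632/7.
Change in quantity: 632/7 − 188 = -684/7.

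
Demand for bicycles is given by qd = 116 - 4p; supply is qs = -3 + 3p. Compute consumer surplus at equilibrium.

Consumer surplus = 288

Equilibrium: 116 - 4p = -3 + 3p gives p* = 17, q* = 48.
Demand choke price (qd = 0): p = 29.
CS = ½(29 − 17)(48) = 288.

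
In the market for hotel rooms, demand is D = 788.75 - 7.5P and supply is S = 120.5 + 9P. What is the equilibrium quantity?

Set D = S: 788.75 - 7.5P = 120.5 + 9P.
668.25 = 16.5P, so P* = 40.5.
Q* = 788.75 − 7.5(40.5) = 485.

Q* = 485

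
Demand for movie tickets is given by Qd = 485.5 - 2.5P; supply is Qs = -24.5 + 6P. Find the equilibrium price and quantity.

Set Qd = Qs: 485.5 - 2.5P = -24.5 + 6P.
510 = 8.5P, so P* = 60.
Q* = 485.5 − 2.5(60) = 335.5.

P* = 60, Q* = 335.5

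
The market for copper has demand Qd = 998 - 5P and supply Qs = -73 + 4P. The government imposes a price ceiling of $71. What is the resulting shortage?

Shortage = 432

Equilibrium price would be P* = 119, so the ceiling at 71 binds.
At P = 71: Qd = 998 − 5(71) = 643, Qs = -73 + 4(71) = 211.
Shortage = 643 − 211 = 432.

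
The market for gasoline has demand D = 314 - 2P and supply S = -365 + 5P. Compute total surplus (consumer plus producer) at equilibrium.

Total surplus = 5040

Equilibrium: 314 - 2P = -365 + 5P gives P* = 97, Q* = 120.
Demand choke price: P = 157; supply starts at P = 73.
CS = ½(157 − 97)(120) = 3600; PS = ½(97 − 73)(120) = 1440.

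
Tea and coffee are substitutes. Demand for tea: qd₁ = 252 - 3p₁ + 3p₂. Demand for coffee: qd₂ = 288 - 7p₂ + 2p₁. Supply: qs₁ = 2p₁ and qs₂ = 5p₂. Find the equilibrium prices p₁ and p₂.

p₁ = 72, p₂ = 36

Market 1: 252 - 3p₁ + 3p₂ = 2p₁ → 5p₁ - 3p₂ = 252.
Market 2: 12p₂ - 2p₁ = 288.
Eliminating p₂: 12×(1) + 3×(2) gives 54p₁ = 3888, so p₁ = 72.
Back-substitute into (2): p₂ = (288 + 2×72) / 12 = 36.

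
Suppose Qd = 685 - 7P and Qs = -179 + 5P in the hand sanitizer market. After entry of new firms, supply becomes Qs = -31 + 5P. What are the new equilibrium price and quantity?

P' = 179/3, Q' = 802/3

Original equilibrium: P* = 72, Q* = 181.
New equilibrium: 685 - 7P = -31 + 5P, so 716 = 12P and P' = 179/3; Q' = 685 − 7(179/3) = 802/3.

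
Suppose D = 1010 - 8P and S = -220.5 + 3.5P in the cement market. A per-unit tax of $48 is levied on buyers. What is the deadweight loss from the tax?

Pre-tax equilibrium: P* = 107, Q* = 154.
Tax on buyers shifts demand to D = 1010 − 8(P + 48) = 626 - 8P.
626 - 8P = -220.5 + 3.5P gives seller price Ps = 1693/23; buyers pay Pb = 1693/23 + 48 = 2797/23.
New quantity: Q = 1010 − 8(2797/23) = 854/23.
DWL = ½ × 48 × (154 − 854/23) = 64512/23.

Deadweight loss = 64512/23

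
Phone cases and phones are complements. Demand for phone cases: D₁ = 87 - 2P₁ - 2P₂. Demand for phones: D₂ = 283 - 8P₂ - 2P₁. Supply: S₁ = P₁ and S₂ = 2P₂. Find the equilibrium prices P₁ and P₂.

Market 1: 87 - 2P₁ - 2P₂ = P₁ → 3P₁ + 2P₂ = 87.
Market 2: 10P₂ + 2P₁ = 283.
Eliminating P₂: 10×(1) − 2×(2) gives 26P₁ = 304, so P₁ = 152/13.
Back-substitute into (2): P₂ = (283 − 2×152/13) / 10 = 675/26.

P₁ = 152/13, P₂ = 675/26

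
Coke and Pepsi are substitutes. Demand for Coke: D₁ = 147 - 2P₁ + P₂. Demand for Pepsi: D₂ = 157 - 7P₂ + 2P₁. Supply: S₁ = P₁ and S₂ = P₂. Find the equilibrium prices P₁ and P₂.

Market 1: 147 - 2P₁ + P₂ = P₁ → 3P₁ - P₂ = 147.
Market 2: 8P₂ - 2P₁ = 157.
Eliminating P₂: 8×(1) + 1×(2) gives 22P₁ = 1333, so P₁ = 1333/22.
Back-substitute into (2): P₂ = (157 + 2×1333/22) / 8 = 765/22.

P₁ = 1333/22, P₂ = 765/22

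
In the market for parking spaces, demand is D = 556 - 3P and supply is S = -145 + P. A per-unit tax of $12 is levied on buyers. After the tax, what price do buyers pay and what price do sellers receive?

Pre-tax equilibrium: P* = 175.25, Q* = 30.25.
Tax on buyers shifts demand to D = 556 − 3(P + 12) = 520 - 3P.
520 - 3P = -145 + P gives seller price Ps = 166.25; buyers pay Pb = 166.25 + 12 = 178.25.
New quantity: Q = 556 − 3(178.25) = 21.25.

Buyers pay $178.25, sellers receive $166.25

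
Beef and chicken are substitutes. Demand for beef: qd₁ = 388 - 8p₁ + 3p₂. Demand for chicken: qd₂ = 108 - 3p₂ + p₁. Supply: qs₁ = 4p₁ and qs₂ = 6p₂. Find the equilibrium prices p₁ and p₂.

p₁ = 1272/35, p₂ = 1684/105

Market 1: 388 - 8p₁ + 3p₂ = 4p₁ → 12p₁ - 3p₂ = 388.
Market 2: 9p₂ - p₁ = 108.
Eliminating p₂: 9×(1) + 3×(2) gives 105p₁ = 3816, so p₁ = 1272/35.
Back-substitute into (2): p₂ = (108 + 1×1272/35) / 9 = 1684/105.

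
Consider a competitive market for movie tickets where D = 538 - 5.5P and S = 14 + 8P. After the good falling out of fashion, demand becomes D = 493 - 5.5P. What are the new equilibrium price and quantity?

Original equilibrium: P* = 1048/27, Q* = 8762/27.
New equilibrium: 493 - 5.5P = 14 + 8P, so 479 = 13.5P and P' = 958/27; Q' = 493 − 5.5(958/27) = 8042/27.

P' = 958/27, Q' = 8042/27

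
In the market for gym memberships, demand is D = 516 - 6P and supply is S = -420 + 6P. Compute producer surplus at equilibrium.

Equilibrium: 516 - 6P = -420 + 6P gives P* = 78, Q* = 48.
Supply starts at P = 70 (where S = 0).
PS = ½(78 − 70)(48) = 192.

Producer surplus = 192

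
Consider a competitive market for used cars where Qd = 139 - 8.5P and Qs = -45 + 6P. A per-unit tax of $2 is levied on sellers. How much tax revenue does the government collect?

Tax revenue = 1398/29

Pre-tax equilibrium: P* = 368/29, Q* = 903/29.
Tax on sellers shifts supply to Qs = -45 + 6(P − 2) = -57 + 6P.
139 - 8.5P = -57 + 6P gives buyer price Pb = 392/29; sellers receive Ps = 392/29 − 2 = 334/29.
New quantity: Q = 139 − 8.5(392/29) = 699/29.
Revenue = 2 × 699/29 = 1398/29.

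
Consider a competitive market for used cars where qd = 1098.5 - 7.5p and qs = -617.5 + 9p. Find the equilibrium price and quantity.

p* = 104, q* = 318.5

Set qd = qs: 1098.5 - 7.5p = -617.5 + 9p.
1716 = 16.5p, so p* = 104.
q* = 1098.5 − 7.5(104) = 318.5.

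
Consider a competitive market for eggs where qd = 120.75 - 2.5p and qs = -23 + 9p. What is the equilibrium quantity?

q* = 89.5

Set qd = qs: 120.75 - 2.5p = -23 + 9p.
143.75 = 11.5p, so p* = 12.5.
q* = 120.75 − 2.5(12.5) = 89.5.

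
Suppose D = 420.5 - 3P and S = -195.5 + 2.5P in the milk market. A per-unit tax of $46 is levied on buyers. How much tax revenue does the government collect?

Tax revenue = 11017/11

Pre-tax equilibrium: P* = 112, Q* = 84.5.
Tax on buyers shifts demand to D = 420.5 − 3(P + 46) = 282.5 - 3P.
282.5 - 3P = -195.5 + 2.5P gives seller price Ps = 956/11; buyers pay Pb = 956/11 + 46 = 1462/11.
New quantity: Q = 420.5 − 3(1462/11) = 479/22.
Revenue = 46 × 479/22 = 11017/11.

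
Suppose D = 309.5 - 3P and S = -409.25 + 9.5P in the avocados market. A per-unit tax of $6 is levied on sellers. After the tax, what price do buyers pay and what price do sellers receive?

Pre-tax equilibrium: P* = 57.5, Q* = 137.
Tax on sellers shifts supply to S = -409.25 + 9.5(P − 6) = -466.25 + 9.5P.
309.5 - 3P = -466.25 + 9.5P gives buyer price Pb = 62.06; sellers receive Ps = 62.06 − 6 = 56.06.
New quantity: Q = 309.5 − 3(62.06) = 123.32.

Buyers pay $62.06, sellers receive $56.06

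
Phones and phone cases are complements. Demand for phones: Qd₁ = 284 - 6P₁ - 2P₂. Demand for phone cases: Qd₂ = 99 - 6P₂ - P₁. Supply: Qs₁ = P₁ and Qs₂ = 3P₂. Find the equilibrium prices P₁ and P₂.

Market 1: 284 - 6P₁ - 2P₂ = P₁ → 7P₁ + 2P₂ = 284.
Market 2: 9P₂ + P₁ = 99.
Eliminating P₂: 9×(1) − 2×(2) gives 61P₁ = 2358, so P₁ = 2358/61.
Back-substitute into (2): P₂ = (99 − 1×2358/61) / 9 = 409/61.

P₁ = 2358/61, P₂ = 409/61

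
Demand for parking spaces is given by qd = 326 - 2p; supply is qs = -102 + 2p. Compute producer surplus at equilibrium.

Equilibrium: 326 - 2p = -102 + 2p gives p* = 107, q* = 112.
Supply starts at p = 51 (where qs = 0).
PS = ½(107 − 51)(112) = 3136.

Producer surplus = 3136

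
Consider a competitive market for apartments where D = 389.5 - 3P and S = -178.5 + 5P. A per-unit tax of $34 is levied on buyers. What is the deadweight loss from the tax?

Deadweight loss = 1083.75

Pre-tax equilibrium: P* = 71, Q* = 176.5.
Tax on buyers shifts demand to D = 389.5 − 3(P + 34) = 287.5 - 3P.
287.5 - 3P = -178.5 + 5P gives seller price Ps = 58.25; buyers pay Pb = 58.25 + 34 = 92.25.
New quantity: Q = 389.5 − 3(92.25) = 112.75.
DWL = ½ × 34 × (176.5 − 112.75) = 1083.75.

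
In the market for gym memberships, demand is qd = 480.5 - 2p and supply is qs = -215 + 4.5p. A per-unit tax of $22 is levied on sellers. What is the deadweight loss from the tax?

Pre-tax equilibrium: p* = 107, q* = 266.5.
Tax on sellers shifts supply to qs = -215 + 4.5(p − 22) = -314 + 4.5p.
480.5 - 2p = -314 + 4.5p gives buyer price pb = 1589/13; sellers receive ps = 1589/13 − 22 = 1303/13.
New quantity: q = 480.5 − 2(1589/13) = 6137/26.
DWL = ½ × 22 × (266.5 − 6137/26) = 4356/13.

Deadweight loss = 4356/13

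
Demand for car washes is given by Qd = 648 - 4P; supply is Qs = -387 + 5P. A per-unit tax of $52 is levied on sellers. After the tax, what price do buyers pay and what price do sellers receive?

Pre-tax equilibrium: P* = 115, Q* = 188.
Tax on sellers shifts supply to Qs = -387 + 5(P − 52) = -647 + 5P.
648 - 4P = -647 + 5P gives buyer price Pb = 1295/9; sellers receive Ps = 1295/9 − 52 = 827/9.
New quantity: Q = 648 − 4(1295/9) = 652/9.

Buyers pay 1295/9, sellers receive 827/9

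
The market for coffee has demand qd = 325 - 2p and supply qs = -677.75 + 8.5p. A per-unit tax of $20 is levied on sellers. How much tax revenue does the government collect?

Pre-tax equilibrium: p* = 95.5, q* = 134.
Tax on sellers shifts supply to qs = -677.75 + 8.5(p − 20) = -847.75 + 8.5p.
325 - 2p = -847.75 + 8.5p gives buyer price pb = 4691/42; sellers receive ps = 4691/42 − 20 = 3851/42.
New quantity: q = 325 − 2(4691/42) = 2134/21.
Revenue = 20 × 2134/21 = 42680/21.

Tax revenue = 42680/21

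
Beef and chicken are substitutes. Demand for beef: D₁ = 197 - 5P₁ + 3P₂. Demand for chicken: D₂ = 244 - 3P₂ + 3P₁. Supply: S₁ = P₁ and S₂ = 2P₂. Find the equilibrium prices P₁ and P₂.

Market 1: 197 - 5P₁ + 3P₂ = P₁ → 6P₁ - 3P₂ = 197.
Market 2: 5P₂ - 3P₁ = 244.
Eliminating P₂: 5×(1) + 3×(2) gives 21P₁ = 1717, so P₁ = 1717/21.
Back-substitute into (2): P₂ = (244 + 3×1717/21) / 5 = 685/7.

P₁ = 1717/21, P₂ = 685/7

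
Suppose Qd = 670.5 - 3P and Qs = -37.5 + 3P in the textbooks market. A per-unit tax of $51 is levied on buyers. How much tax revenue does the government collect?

Pre-tax equilibrium: P* = 118, Q* = 316.5.
Tax on buyers shifts demand to Qd = 670.5 − 3(P + 51) = 517.5 - 3P.
517.5 - 3P = -37.5 + 3P gives seller price Ps = 92.5; buyers pay Pb = 92.5 + 51 = 143.5.
New quantity: Q = 670.5 − 3(143.5) = 240.
Revenue = 51 × 240 = 12240.

Tax revenue = 12240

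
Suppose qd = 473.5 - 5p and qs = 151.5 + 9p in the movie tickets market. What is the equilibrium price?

Set qd = qs: 473.5 - 5p = 151.5 + 9p.
322 = 14p, so p* = 23.
q* = 473.5 − 5(23) = 358.5.

p* = 23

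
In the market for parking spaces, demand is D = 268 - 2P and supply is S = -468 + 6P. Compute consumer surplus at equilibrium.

Consumer surplus = 1764

Equilibrium: 268 - 2P = -468 + 6P gives P* = 92, Q* = 84.
Demand choke price (D = 0): P = 134.
CS = ½(134 − 92)(84) = 1764.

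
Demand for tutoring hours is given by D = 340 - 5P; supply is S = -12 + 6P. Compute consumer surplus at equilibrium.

Equilibrium: 340 - 5P = -12 + 6P gives P* = 32, Q* = 180.
Demand choke price (D = 0): P = 68.
CS = ½(68 − 32)(180) = 3240.

Consumer surplus = 3240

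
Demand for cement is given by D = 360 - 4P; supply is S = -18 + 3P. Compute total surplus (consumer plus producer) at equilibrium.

Total surplus = 6048

Equilibrium: 360 - 4P = -18 + 3P gives P* = 54, Q* = 144.
Demand choke price: P = 90; supply starts at P = 6.
CS = ½(90 − 54)(144) = 2592; PS = ½(54 − 6)(144) = 3456.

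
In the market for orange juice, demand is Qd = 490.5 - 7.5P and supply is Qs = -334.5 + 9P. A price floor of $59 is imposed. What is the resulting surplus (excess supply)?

Surplus = 148.5

Equilibrium price would be P* = 50, so the floor at 59 binds.
At P = 59: Qd = 48, Qs = 196.5.
Surplus = 196.5 − 48 = 148.5.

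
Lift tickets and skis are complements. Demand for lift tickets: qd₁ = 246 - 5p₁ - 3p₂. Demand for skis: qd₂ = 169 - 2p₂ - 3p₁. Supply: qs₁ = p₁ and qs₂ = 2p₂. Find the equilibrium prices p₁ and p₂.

p₁ = 31.8, p₂ = 18.4

Market 1: 246 - 5p₁ - 3p₂ = p₁ → 6p₁ + 3p₂ = 246.
Market 2: 4p₂ + 3p₁ = 169.
Eliminating p₂: 4×(1) − 3×(2) gives 15p₁ = 477, so p₁ = 31.8.
Back-substitute into (2): p₂ = (169 − 3×31.8) / 4 = 18.4.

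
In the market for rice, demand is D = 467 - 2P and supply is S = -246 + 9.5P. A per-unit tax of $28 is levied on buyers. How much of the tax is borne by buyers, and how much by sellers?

Pre-tax equilibrium: P* = 62, Q* = 343.
Tax on buyers shifts demand to D = 467 − 2(P + 28) = 411 - 2P.
411 - 2P = -246 + 9.5P gives seller price Ps = 1314/23; buyers pay Pb = 1314/23 + 28 = 1958/23.
New quantity: Q = 467 − 2(1958/23) = 6825/23.
Buyer burden = 1958/23 − 62 = 532/23; seller burden = 62 − 1314/23 = 112/23.

Buyers bear 532/23, sellers bear 112/23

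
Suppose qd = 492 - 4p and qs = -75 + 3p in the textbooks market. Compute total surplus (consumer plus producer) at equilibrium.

Equilibrium: 492 - 4p = -75 + 3p gives p* = 81, q* = 168.
Demand choke price: p = 123; supply starts at p = 25.
CS = ½(123 − 81)(168) = 3528; PS = ½(81 − 25)(168) = 4704.

Total surplus = 8232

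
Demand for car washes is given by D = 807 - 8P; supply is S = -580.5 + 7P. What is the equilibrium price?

P* = 92.5

Set D = S: 807 - 8P = -580.5 + 7P.
1387.5 = 15P, so P* = 92.5.
Q* = 807 − 8(92.5) = 67.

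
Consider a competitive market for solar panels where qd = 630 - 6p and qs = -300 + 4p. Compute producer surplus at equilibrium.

Equilibrium: 630 - 6p = -300 + 4p gives p* = 93, q* = 72.
Supply starts at p = 75 (where qs = 0).
PS = ½(93 − 75)(72) = 648.

Producer surplus = 648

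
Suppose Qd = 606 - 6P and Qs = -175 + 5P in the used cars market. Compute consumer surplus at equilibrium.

Equilibrium: 606 - 6P = -175 + 5P gives P* = 71, Q* = 180.
Demand choke price (Qd = 0): P = 101.
CS = ½(101 − 71)(180) = 2700.

Consumer surplus = 2700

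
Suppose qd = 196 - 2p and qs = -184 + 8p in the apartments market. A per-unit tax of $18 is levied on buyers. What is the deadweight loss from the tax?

Pre-tax equilibrium: p* = 38, q* = 120.
Tax on buyers shifts demand to qd = 196 − 2(p + 18) = 160 - 2p.
160 - 2p = -184 + 8p gives seller price ps = 34.4; buyers pay pb = 34.4 + 18 = 52.4.
New quantity: q = 196 − 2(52.4) = 91.2.
DWL = ½ × 18 × (120 − 91.2) = 259.2.

Deadweight loss = 259.2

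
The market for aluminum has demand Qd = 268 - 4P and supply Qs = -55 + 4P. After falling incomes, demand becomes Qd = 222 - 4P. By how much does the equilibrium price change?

Original equilibrium: P* = 40.375, Q* = 106.5.
New equilibrium: 222 - 4P = -55 + 4P, so 277 = 8P and P' = 34.625; Q' = 222 − 4(34.625) = 83.5.
Change in price: 34.625 − 40.375 = -5.75.

ΔP = -5.75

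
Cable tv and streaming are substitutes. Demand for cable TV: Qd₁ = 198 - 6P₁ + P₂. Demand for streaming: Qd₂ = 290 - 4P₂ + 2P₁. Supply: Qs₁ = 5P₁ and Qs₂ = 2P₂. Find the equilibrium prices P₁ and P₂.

P₁ = 23.09375, P₂ = 56.03125

Market 1: 198 - 6P₁ + P₂ = 5P₁ → 11P₁ - P₂ = 198.
Market 2: 6P₂ - 2P₁ = 290.
Eliminating P₂: 6×(1) + 1×(2) gives 64P₁ = 1478, so P₁ = 23.09375.
Back-substitute into (2): P₂ = (290 + 2×23.09375) / 6 = 56.03125.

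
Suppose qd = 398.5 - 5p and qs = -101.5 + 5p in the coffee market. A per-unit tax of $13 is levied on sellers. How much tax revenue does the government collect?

Tax revenue = 1508

Pre-tax equilibrium: p* = 50, q* = 148.5.
Tax on sellers shifts supply to qs = -101.5 + 5(p − 13) = -166.5 + 5p.
398.5 - 5p = -166.5 + 5p gives buyer price pb = 56.5; sellers receive ps = 56.5 − 13 = 43.5.
New quantity: q = 398.5 − 5(56.5) = 116.
Revenue = 13 × 116 = 1508.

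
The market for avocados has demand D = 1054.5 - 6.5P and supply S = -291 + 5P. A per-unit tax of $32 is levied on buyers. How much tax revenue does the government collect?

Tax revenue = 149824/23

Pre-tax equilibrium: P* = 117, Q* = 294.
Tax on buyers shifts demand to D = 1054.5 − 6.5(P + 32) = 846.5 - 6.5P.
846.5 - 6.5P = -291 + 5P gives seller price Ps = 2275/23; buyers pay Pb = 2275/23 + 32 = 3011/23.
New quantity: Q = 1054.5 − 6.5(3011/23) = 4682/23.
Revenue = 32 × 4682/23 = 149824/23.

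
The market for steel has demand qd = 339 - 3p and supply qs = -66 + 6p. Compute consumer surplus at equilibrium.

Consumer surplus = 6936

Equilibrium: 339 - 3p = -66 + 6p gives p* = 45, q* = 204.
Demand choke price (qd = 0): p = 113.
CS = ½(113 − 45)(204) = 6936.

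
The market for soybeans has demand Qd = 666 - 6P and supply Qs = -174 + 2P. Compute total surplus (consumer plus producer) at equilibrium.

Total surplus = 432

Equilibrium: 666 - 6P = -174 + 2P gives P* = 105, Q* = 36.
Demand choke price: P = 111; supply starts at P = 87.
CS = ½(111 − 105)(36) = 108; PS = ½(105 − 87)(36) = 324.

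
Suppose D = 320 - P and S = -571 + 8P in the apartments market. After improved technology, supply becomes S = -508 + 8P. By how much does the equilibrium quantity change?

ΔQ = 7

Original equilibrium: P* = 99, Q* = 221.
New equilibrium: 320 - P = -508 + 8P, so 828 = 9P and P' = 92; Q' = 320 − 1(92) = 228.
Change in quantity: 228 − 221 = 7.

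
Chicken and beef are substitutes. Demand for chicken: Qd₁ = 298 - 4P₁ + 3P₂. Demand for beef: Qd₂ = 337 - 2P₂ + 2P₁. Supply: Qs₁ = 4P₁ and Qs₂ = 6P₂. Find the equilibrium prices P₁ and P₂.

Market 1: 298 - 4P₁ + 3P₂ = 4P₁ → 8P₁ - 3P₂ = 298.
Market 2: 8P₂ - 2P₁ = 337.
Eliminating P₂: 8×(1) + 3×(2) gives 58P₁ = 3395, so P₁ = 3395/58.
Back-substitute into (2): P₂ = (337 + 2×3395/58) / 8 = 1646/29.

P₁ = 3395/58, P₂ = 1646/29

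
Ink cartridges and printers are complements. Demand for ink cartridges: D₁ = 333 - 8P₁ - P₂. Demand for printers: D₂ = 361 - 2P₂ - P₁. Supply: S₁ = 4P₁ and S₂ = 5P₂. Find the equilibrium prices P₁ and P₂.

Market 1: 333 - 8P₁ - P₂ = 4P₁ → 12P₁ + P₂ = 333.
Market 2: 7P₂ + P₁ = 361.
Eliminating P₂: 7×(1) − 1×(2) gives 83P₁ = 1970, so P₁ = 1970/83.
Back-substitute into (2): P₂ = (361 − 1×1970/83) / 7 = 3999/83.

P₁ = 1970/83, P₂ = 3999/83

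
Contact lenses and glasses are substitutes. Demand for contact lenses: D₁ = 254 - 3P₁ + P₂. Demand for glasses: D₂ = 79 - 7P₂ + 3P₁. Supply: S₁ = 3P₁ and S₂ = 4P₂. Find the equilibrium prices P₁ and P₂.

Market 1: 254 - 3P₁ + P₂ = 3P₁ → 6P₁ - P₂ = 254.
Market 2: 11P₂ - 3P₁ = 79.
Eliminating P₂: 11×(1) + 1×(2) gives 63P₁ = 2873, so P₁ = 2873/63.
Back-substitute into (2): P₂ = (79 + 3×2873/63) / 11 = 412/21.

P₁ = 2873/63, P₂ = 412/21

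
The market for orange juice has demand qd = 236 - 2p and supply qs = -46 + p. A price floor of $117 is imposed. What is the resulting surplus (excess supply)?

Surplus = 69

Equilibrium price would be p* = 94, so the floor at 117 binds.
At p = 117: qd = 2, qs = 71.
Surplus = 71 − 2 = 69.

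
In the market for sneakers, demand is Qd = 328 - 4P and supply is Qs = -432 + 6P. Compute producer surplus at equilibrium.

Producer surplus = 48

Equilibrium: 328 - 4P = -432 + 6P gives P* = 76, Q* = 24.
Supply starts at P = 72 (where Qs = 0).
PS = ½(76 − 72)(24) = 48.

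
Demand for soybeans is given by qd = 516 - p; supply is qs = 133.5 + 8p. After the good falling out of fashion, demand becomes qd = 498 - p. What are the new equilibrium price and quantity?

p' = 40.5, q' = 457.5

Original equilibrium: p* = 42.5, q* = 473.5.
New equilibrium: 498 - p = 133.5 + 8p, so 364.5 = 9p and p' = 40.5; q' = 498 − 1(40.5) = 457.5.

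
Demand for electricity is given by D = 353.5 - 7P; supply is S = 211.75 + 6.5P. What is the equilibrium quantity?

Q* = 280

Set D = S: 353.5 - 7P = 211.75 + 6.5P.
141.75 = 13.5P, so P* = 10.5.
Q* = 353.5 − 7(10.5) = 280.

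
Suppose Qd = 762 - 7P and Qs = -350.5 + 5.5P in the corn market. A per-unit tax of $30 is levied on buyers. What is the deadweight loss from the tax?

Deadweight loss = 1386

Pre-tax equilibrium: P* = 89, Q* = 139.
Tax on buyers shifts demand to Qd = 762 − 7(P + 30) = 552 - 7P.
552 - 7P = -350.5 + 5.5P gives seller price Ps = 72.2; buyers pay Pb = 72.2 + 30 = 102.2.
New quantity: Q = 762 − 7(102.2) = 46.6.
DWL = ½ × 30 × (139 − 46.6) = 1386.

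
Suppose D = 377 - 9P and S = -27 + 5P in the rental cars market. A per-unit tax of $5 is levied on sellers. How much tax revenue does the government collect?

Pre-tax equilibrium: P* = 202/7, Q* = 821/7.
Tax on sellers shifts supply to S = -27 + 5(P − 5) = -52 + 5P.
377 - 9P = -52 + 5P gives buyer price Pb = 429/14; sellers receive Ps = 429/14 − 5 = 359/14.
New quantity: Q = 377 − 9(429/14) = 1417/14.
Revenue = 5 × 1417/14 = 7085/14.

Tax revenue = 7085/14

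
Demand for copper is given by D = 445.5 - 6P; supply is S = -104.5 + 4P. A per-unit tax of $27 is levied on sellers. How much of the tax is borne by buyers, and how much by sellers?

Pre-tax equilibrium: P* = 55, Q* = 115.5.
Tax on sellers shifts supply to S = -104.5 + 4(P − 27) = -212.5 + 4P.
445.5 - 6P = -212.5 + 4P gives buyer price Pb = 65.8; sellers receive Ps = 65.8 − 27 = 38.8.
New quantity: Q = 445.5 − 6(65.8) = 50.7.
Buyer burden = 65.8 − 55 = 10.8; seller burden = 55 − 38.8 = 16.2.

Buyers bear $10.8, sellers bear $16.2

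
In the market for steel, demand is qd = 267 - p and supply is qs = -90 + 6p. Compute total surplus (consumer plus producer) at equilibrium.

Equilibrium: 267 - p = -90 + 6p gives p* = 51, q* = 216.
Demand choke price: p = 267; supply starts at p = 15.
CS = ½(267 − 51)(216) = 23328; PS = ½(51 − 15)(216) = 3888.

Total surplus = 27216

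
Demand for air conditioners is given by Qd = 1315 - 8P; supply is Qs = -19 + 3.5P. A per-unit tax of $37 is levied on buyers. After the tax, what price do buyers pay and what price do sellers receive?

Buyers pay 2927/23, sellers receive 2076/23

Pre-tax equilibrium: P* = 116, Q* = 387.
Tax on buyers shifts demand to Qd = 1315 − 8(P + 37) = 1019 - 8P.
1019 - 8P = -19 + 3.5P gives seller price Ps = 2076/23; buyers pay Pb = 2076/23 + 37 = 2927/23.
New quantity: Q = 1315 − 8(2927/23) = 6829/23.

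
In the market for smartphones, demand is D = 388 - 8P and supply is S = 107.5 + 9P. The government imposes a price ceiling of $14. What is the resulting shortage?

Shortage = 42.5

Equilibrium price would be P* = 16.5, so the ceiling at 14 binds.
At P = 14: D = 388 − 8(14) = 276, S = 107.5 + 9(14) = 233.5.
Shortage = 276 − 233.5 = 42.5.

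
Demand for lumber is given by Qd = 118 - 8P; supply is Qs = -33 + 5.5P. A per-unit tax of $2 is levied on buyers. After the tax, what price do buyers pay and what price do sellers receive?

Pre-tax equilibrium: P* = 302/27, Q* = 770/27.
Tax on buyers shifts demand to Qd = 118 − 8(P + 2) = 102 - 8P.
102 - 8P = -33 + 5.5P gives seller price Ps = 10; buyers pay Pb = 10 + 2 = 12.
New quantity: Q = 118 − 8(12) = 22.

Buyers pay $12, sellers receive $10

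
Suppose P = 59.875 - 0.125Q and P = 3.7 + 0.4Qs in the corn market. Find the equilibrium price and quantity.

P* = 46.5, Q* = 107

Set the two price expressions equal: 59.875 - 0.125Q = 3.7 + 0.4Q.
56.175 = 0.525Q, so Q* = 107.
P* = 59.875 − (0.125)(107) = 46.5.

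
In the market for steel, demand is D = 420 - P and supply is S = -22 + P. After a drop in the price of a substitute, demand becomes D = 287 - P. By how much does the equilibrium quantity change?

Original equilibrium: P* = 221, Q* = 199.
New equilibrium: 287 - P = -22 + P, so 309 = 2P and P' = 154.5; Q' = 287 − 1(154.5) = 132.5.
Change in quantity: 132.5 − 199 = -66.5.

ΔQ = -66.5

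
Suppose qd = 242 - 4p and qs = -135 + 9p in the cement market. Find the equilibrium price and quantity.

p* = 29, q* = 126

Set qd = qs: 242 - 4p = -135 + 9p.
377 = 13p, so p* = 29.
q* = 242 − 4(29) = 126.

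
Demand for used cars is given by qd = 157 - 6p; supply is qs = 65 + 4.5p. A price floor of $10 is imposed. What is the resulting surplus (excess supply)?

Equilibrium price would be p* = 184/21, so the floor at 10 binds.
At p = 10: qd = 97, qs = 110.
Surplus = 110 − 97 = 13.

Surplus = 13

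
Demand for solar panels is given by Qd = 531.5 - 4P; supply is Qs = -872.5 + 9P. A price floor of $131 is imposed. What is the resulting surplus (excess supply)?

Surplus = 299

Equilibrium price would be P* = 108, so the floor at 131 binds.
At P = 131: Qd = 7.5, Qs = 306.5.
Surplus = 306.5 − 7.5 = 299.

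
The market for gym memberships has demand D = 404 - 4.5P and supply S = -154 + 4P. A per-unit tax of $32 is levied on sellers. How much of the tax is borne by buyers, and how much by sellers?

Pre-tax equilibrium: P* = 1116/17, Q* = 1846/17.
Tax on sellers shifts supply to S = -154 + 4(P − 32) = -282 + 4P.
404 - 4.5P = -282 + 4P gives buyer price Pb = 1372/17; sellers receive Ps = 1372/17 − 32 = 828/17.
New quantity: Q = 404 − 4.5(1372/17) = 694/17.
Buyer burden = 1372/17 − 1116/17 = 256/17; seller burden = 1116/17 − 828/17 = 288/17.

Buyers bear 256/17, sellers bear 288/17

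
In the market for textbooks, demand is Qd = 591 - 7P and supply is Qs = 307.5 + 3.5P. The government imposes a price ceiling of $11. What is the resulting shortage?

Equilibrium price would be P* = 27, so the ceiling at 11 binds.
At P = 11: Qd = 591 − 7(11) = 514, Qs = 307.5 + 3.5(11) = 346.
Shortage = 514 − 346 = 168.

Shortage = 168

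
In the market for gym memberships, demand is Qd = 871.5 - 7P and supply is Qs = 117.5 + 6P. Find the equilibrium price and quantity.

Set Qd = Qs: 871.5 - 7P = 117.5 + 6P.
754 = 13P, so P* = 58.
Q* = 871.5 − 7(58) = 465.5.

P* = 58, Q* = 465.5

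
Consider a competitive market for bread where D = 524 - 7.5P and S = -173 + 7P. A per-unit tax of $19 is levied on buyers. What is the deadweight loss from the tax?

Pre-tax equilibrium: P* = 1394/29, Q* = 4741/29.
Tax on buyers shifts demand to D = 524 − 7.5(P + 19) = 381.5 - 7.5P.
381.5 - 7.5P = -173 + 7P gives seller price Ps = 1109/29; buyers pay Pb = 1109/29 + 19 = 1660/29.
New quantity: Q = 524 − 7.5(1660/29) = 2746/29.
DWL = ½ × 19 × (4741/29 − 2746/29) = 37905/58.

Deadweight loss = 37905/58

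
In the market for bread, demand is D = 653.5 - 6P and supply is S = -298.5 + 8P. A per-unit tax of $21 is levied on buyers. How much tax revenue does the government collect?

Pre-tax equilibrium: P* = 68, Q* = 245.5.
Tax on buyers shifts demand to D = 653.5 − 6(P + 21) = 527.5 - 6P.
527.5 - 6P = -298.5 + 8P gives seller price Ps = 59; buyers pay Pb = 59 + 21 = 80.
New quantity: Q = 653.5 − 6(80) = 173.5.
Revenue = 21 × 173.5 = 3643.5.

Tax revenue = 3643.5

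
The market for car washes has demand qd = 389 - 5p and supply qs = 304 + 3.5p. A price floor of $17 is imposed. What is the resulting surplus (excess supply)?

Equilibrium price would be p* = 10, so the floor at 17 binds.
At p = 17: qd = 304, qs = 363.5.
Surplus = 363.5 − 304 = 59.5.

Surplus = 59.5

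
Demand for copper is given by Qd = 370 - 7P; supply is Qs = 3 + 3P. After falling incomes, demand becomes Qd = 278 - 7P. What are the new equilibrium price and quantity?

P' = 27.5, Q' = 85.5

Original equilibrium: P* = 36.7, Q* = 113.1.
New equilibrium: 278 - 7P = 3 + 3P, so 275 = 10P and P' = 27.5; Q' = 278 − 7(27.5) = 85.5.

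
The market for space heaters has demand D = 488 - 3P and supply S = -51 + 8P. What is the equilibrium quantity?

Q* = 341

Set D = S: 488 - 3P = -51 + 8P.
539 = 11P, so P* = 49.
Q* = 488 − 3(49) = 341.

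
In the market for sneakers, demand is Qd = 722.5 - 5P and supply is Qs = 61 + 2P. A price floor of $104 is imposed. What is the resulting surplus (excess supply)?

Equilibrium price would be P* = 94.5, so the floor at 104 binds.
At P = 104: Qd = 202.5, Qs = 269.
Surplus = 269 − 202.5 = 66.5.

Surplus = 66.5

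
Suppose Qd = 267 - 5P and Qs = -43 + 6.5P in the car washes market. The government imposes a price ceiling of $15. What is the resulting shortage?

Equilibrium price would be P* = 620/23, so the ceiling at 15 binds.
At P = 15: Qd = 267 − 5(15) = 192, Qs = -43 + 6.5(15) = 54.5.
Shortage = 192 − 54.5 = 137.5.

Shortage = 137.5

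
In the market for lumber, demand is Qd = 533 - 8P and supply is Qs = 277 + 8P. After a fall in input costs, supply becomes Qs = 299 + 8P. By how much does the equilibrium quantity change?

ΔQ = 11

Original equilibrium: P* = 16, Q* = 405.
New equilibrium: 533 - 8P = 299 + 8P, so 234 = 16P and P' = 14.625; Q' = 533 − 8(14.625) = 416.
Change in quantity: 416 − 405 = 11.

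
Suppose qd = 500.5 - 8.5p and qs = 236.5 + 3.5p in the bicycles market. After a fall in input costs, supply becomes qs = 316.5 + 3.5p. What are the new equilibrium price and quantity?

p' = 46/3, q' = 2221/6

Original equilibrium: p* = 22, q* = 313.5.
New equilibrium: 500.5 - 8.5p = 316.5 + 3.5p, so 184 = 12p and p' = 46/3; q' = 500.5 − 8.5(46/3) = 2221/6.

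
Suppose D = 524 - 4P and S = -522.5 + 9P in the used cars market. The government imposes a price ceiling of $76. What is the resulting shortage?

Equilibrium price would be P* = 80.5, so the ceiling at 76 binds.
At P = 76: D = 524 − 4(76) = 220, S = -522.5 + 9(76) = 161.5.
Shortage = 220 − 161.5 = 58.5.

Shortage = 58.5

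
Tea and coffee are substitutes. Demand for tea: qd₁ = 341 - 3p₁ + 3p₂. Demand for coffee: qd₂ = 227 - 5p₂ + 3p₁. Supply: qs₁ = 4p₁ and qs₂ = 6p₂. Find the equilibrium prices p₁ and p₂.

p₁ = 1108/17, p₂ = 653/17

Market 1: 341 - 3p₁ + 3p₂ = 4p₁ → 7p₁ - 3p₂ = 341.
Market 2: 11p₂ - 3p₁ = 227.
Eliminating p₂: 11×(1) + 3×(2) gives 68p₁ = 4432, so p₁ = 1108/17.
Back-substitute into (2): p₂ = (227 + 3×1108/17) / 11 = 653/17.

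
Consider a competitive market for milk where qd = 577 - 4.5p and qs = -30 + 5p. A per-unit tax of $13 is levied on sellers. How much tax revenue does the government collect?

Tax revenue = 63895/19

Pre-tax equilibrium: p* = 1214/19, q* = 5500/19.
Tax on sellers shifts supply to qs = -30 + 5(p − 13) = -95 + 5p.
577 - 4.5p = -95 + 5p gives buyer price pb = 1344/19; sellers receive ps = 1344/19 − 13 = 1097/19.
New quantity: q = 577 − 4.5(1344/19) = 4915/19.
Revenue = 13 × 4915/19 = 63895/19.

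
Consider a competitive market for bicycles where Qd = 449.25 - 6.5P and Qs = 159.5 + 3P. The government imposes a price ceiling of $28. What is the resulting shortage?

Equilibrium price would be P* = 30.5, so the ceiling at 28 binds.
At P = 28: Qd = 449.25 − 6.5(28) = 267.25, Qs = 159.5 + 3(28) = 243.5.
Shortage = 267.25 − 243.5 = 23.75.

Shortage = 23.75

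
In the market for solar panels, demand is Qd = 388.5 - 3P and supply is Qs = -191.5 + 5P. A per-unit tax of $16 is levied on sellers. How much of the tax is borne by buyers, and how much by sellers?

Pre-tax equilibrium: P* = 72.5, Q* = 171.
Tax on sellers shifts supply to Qs = -191.5 + 5(P − 16) = -271.5 + 5P.
388.5 - 3P = -271.5 + 5P gives buyer price Pb = 82.5; sellers receive Ps = 82.5 − 16 = 66.5.
New quantity: Q = 388.5 − 3(82.5) = 141.
Buyer burden = 82.5 − 72.5 = 10; seller burden = 72.5 − 66.5 = 6.

Buyers bear $10, sellers bear $6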